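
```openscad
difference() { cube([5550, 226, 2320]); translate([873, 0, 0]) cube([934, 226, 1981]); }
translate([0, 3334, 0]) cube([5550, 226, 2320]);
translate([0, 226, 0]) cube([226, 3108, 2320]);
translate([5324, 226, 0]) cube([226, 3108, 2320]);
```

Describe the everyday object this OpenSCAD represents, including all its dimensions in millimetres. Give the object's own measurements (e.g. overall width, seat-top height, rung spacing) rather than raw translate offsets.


A single room: four walls, each 2320 mm tall and 226 mm thick, enclosing an outside footprint 5550×3560 mm (x × y), no floor or roof. The front and back walls (−y and +y sides) run the full x-width; the side walls fit between their inner faces. A door opening 934 mm wide and 1981 mm tall is cut through the front wall from the floor up, its −x edge 873 mm from the wall's −x end.


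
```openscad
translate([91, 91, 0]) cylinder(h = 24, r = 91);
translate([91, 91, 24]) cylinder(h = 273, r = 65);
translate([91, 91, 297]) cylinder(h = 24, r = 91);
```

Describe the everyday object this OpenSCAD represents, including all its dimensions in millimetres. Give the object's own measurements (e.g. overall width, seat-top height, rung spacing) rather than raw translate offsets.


A spool: two coaxial disc flanges of radius 91 mm and thickness 24 mm, joined by a core cylinder of radius 65 mm and height 273 mm. The lower flange rests on z = 0 and the three cylinders share a vertical axis.


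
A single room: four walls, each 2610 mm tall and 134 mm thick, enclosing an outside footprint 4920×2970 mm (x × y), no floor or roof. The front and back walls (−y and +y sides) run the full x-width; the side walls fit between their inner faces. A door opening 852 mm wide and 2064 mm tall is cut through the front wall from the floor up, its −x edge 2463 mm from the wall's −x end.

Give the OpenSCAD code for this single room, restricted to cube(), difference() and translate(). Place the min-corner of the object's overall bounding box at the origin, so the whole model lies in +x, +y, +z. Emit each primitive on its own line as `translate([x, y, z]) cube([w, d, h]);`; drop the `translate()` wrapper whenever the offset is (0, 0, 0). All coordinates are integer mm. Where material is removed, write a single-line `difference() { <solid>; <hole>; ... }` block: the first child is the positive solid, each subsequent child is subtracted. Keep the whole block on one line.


difference() { cube([4920, 134, 2610]); translate([2463, 0, 0]) cube([852, 134, 2064]); }
translate([0, 2836, 0]) cube([4920, 134, 2610]);
translate([0, 134, 0]) cube([134, 2702, 2610]);
translate([4786, 134, 0]) cube([134, 2702, 2610]);


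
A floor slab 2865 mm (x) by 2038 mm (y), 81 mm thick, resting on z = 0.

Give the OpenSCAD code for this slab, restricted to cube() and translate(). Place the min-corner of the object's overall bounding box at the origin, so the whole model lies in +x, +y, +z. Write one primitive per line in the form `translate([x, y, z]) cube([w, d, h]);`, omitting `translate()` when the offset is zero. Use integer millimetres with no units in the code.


cube([2865, 2038, 81]);


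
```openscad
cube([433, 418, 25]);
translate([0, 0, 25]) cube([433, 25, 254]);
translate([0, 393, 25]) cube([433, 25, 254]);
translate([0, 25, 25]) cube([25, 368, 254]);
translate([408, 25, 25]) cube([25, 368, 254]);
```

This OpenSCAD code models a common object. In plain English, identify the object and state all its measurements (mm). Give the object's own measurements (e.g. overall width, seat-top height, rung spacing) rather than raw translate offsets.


An open-topped rectangular box: outside dimensions 433×418×279 mm, with a uniform wall and base thickness of 25 mm. The base is a full 433×418 slab on the floor; four walls sit on top of the base. The front and back walls (the −y and +y sides) span the full width; the two side walls fit between them.


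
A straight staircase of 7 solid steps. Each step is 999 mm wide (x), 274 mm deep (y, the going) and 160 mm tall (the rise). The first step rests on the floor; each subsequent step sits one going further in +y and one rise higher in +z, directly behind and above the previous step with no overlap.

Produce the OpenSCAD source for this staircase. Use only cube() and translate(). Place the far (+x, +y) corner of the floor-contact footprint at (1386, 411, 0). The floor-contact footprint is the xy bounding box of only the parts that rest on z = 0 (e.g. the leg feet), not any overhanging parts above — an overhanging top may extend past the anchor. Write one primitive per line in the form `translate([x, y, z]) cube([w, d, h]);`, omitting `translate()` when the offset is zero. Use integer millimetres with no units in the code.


translate([387, 137, 0]) cube([999, 274, 160]);
translate([387, 411, 160]) cube([999, 274, 160]);
translate([387, 685, 320]) cube([999, 274, 160]);
translate([387, 959, 480]) cube([999, 274, 160]);
translate([387, 1233, 640]) cube([999, 274, 160]);
translate([387, 1507, 800]) cube([999, 274, 160]);
translate([387, 1781, 960]) cube([999, 274, 160]);


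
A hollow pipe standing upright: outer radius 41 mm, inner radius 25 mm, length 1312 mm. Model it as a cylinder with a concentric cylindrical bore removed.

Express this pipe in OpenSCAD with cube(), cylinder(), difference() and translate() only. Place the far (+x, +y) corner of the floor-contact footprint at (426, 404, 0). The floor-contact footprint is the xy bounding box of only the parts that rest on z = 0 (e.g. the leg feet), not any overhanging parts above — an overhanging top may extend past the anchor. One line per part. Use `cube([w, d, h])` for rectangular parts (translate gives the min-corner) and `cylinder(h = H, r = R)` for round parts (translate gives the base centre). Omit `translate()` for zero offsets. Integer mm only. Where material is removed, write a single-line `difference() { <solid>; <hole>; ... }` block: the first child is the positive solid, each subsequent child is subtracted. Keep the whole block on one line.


difference() { translate([385, 363, 0]) cylinder(h = 1312, r = 41); translate([385, 363, 0]) cylinder(h = 1312, r = 25); }


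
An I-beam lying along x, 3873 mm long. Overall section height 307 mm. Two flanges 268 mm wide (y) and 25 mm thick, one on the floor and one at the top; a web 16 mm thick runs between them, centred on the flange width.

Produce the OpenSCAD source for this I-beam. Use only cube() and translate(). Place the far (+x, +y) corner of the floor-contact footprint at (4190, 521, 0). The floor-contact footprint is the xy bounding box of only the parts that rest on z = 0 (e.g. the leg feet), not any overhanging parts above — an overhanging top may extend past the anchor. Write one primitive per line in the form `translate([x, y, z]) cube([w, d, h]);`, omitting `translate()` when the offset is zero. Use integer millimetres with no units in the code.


translate([317, 253, 0]) cube([3873, 268, 25]);
translate([317, 379, 25]) cube([3873, 16, 257]);
translate([317, 253, 282]) cube([3873, 268, 25]);


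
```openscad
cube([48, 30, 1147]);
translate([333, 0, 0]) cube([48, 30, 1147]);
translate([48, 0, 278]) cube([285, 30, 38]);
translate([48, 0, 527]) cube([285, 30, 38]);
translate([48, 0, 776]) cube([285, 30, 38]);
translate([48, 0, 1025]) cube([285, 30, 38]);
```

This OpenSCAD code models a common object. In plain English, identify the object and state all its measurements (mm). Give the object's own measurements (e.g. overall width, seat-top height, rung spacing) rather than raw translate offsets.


A straight ladder. Two 48×30 mm vertical rails, 1147 mm tall, stand 381 mm apart (outside-to-outside) with their front faces coplanar on the −y side. 4 rungs, each 30 mm deep and 38 mm tall, span between the inner faces of the rails, front faces flush with the rails. The lowest rung's underside is at z = 278 mm and rungs are spaced 249 mm apart (underside to underside).


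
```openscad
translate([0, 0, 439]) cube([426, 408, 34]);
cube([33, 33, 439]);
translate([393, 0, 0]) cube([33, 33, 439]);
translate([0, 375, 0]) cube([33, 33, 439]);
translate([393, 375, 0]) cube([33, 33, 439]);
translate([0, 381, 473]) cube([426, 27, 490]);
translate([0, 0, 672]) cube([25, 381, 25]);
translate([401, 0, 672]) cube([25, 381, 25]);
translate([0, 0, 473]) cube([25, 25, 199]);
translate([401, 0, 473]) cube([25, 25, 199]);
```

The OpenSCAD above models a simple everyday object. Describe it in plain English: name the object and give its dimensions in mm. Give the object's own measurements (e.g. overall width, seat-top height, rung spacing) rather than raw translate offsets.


A chair. The seat is a 426×408×34 mm slab with its top at z = 473 mm, on four 33×33 mm corner legs (flush with the seat edges, standing on z = 0). A flat backrest 27 mm thick, 490 mm tall, spans the full seat width and rises from the seat top along its +y edge, rear face flush with the rear of the seat. Two armrests of 25×25 mm section run along each side from the seat's front edge to the front of the backrest, top faces 224 mm above the seat top and outer faces flush with the seat's x-edges; a 25×25 mm post under the front of each armrest stands on the seat at the front corner.


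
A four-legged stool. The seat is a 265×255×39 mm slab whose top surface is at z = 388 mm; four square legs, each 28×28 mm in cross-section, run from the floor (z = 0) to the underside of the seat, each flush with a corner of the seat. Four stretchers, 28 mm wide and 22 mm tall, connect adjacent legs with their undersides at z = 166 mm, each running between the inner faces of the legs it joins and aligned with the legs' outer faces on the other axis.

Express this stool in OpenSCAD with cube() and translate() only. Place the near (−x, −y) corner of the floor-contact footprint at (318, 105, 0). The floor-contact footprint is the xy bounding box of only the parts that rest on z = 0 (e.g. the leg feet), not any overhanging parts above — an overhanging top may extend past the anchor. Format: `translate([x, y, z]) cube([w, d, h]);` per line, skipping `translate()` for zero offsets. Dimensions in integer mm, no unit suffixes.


// leg_h = 388 - 39 = 349
// stretcher span = 265 - 2*28 = 209
translate([318, 105, 349]) cube([265, 255, 39]);
translate([318, 105, 0]) cube([28, 28, 349]);
translate([555, 105, 0]) cube([28, 28, 349]);
translate([318, 332, 0]) cube([28, 28, 349]);
translate([555, 332, 0]) cube([28, 28, 349]);
translate([346, 105, 166]) cube([209, 28, 22]);
translate([346, 332, 166]) cube([209, 28, 22]);
translate([318, 133, 166]) cube([28, 199, 22]);
translate([555, 133, 166]) cube([28, 199, 22]);


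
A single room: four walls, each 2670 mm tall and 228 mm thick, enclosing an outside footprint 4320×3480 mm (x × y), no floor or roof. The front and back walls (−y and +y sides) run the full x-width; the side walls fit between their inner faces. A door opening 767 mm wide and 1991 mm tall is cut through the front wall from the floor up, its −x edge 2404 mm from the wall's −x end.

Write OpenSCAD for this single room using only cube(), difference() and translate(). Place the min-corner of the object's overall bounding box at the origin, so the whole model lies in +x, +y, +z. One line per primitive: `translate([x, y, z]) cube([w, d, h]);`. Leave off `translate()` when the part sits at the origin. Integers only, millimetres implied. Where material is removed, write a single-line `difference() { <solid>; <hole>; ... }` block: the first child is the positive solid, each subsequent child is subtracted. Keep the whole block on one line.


difference() { cube([4320, 228, 2670]); translate([2404, 0, 0]) cube([767, 228, 1991]); }
translate([0, 3252, 0]) cube([4320, 228, 2670]);
translate([0, 228, 0]) cube([228, 3024, 2670]);
translate([4092, 228, 0]) cube([228, 3024, 2670]);


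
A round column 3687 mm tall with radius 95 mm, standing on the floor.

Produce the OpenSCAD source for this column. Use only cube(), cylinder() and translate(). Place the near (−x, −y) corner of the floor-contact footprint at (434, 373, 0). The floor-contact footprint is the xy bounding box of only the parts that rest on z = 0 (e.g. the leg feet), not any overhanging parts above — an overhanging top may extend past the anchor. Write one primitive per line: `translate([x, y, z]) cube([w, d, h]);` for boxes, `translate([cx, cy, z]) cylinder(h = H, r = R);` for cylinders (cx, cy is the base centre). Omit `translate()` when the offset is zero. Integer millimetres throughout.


translate([529, 468, 0]) cylinder(h = 3687, r = 95);


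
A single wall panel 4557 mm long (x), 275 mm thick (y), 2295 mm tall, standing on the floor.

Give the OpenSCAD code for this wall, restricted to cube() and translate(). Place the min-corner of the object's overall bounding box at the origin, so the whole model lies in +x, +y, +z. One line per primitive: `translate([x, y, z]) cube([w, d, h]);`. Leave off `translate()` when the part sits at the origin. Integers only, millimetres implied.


cube([4557, 275, 2295]);


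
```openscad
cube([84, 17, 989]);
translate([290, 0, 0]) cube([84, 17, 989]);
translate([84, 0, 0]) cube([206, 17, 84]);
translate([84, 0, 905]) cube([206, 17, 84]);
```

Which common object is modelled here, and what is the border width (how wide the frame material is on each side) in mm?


A picture frame. The border width is 84 mm.

Four thin pieces enclosing a rectangular opening — a picture frame. The two full-height stiles are 989 mm tall; the top rail sits at z = 905 and is 84 mm tall, so the border above the opening is 989 − 905 = 84 mm, matching the stile x-width.


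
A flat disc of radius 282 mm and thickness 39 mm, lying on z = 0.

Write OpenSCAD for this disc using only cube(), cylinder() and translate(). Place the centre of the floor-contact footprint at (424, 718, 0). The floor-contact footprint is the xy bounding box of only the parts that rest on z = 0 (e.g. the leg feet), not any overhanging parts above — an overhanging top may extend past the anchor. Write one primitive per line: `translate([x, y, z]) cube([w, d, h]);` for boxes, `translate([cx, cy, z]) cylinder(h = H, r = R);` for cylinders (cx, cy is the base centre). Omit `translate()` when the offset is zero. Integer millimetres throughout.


translate([424, 718, 0]) cylinder(h = 39, r = 282);


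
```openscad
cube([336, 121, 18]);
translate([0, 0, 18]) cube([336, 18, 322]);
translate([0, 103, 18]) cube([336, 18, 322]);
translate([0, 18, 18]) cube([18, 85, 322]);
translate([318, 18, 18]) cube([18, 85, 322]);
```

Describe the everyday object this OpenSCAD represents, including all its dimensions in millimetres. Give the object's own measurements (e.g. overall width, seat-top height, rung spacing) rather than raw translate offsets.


An open-topped rectangular box: outside dimensions 336×121×340 mm, with a uniform wall and base thickness of 18 mm. The base is a full 336×121 slab on the floor; four walls sit on top of the base. The front and back walls (the −y and +y sides) span the full width; the two side walls fit between them.


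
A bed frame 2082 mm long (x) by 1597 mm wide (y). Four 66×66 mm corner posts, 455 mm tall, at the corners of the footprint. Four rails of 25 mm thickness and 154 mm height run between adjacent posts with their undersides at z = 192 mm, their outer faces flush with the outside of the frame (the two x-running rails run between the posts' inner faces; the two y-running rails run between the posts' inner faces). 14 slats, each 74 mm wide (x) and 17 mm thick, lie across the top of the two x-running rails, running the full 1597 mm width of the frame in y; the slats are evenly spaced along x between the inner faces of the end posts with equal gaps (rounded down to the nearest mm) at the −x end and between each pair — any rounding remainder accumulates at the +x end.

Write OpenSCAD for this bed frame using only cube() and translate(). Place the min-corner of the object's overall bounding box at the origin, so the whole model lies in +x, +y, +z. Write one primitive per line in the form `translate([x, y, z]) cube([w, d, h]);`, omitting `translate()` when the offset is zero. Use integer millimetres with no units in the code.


cube([66, 66, 455]);
translate([0, 1531, 0]) cube([66, 66, 455]);
translate([2016, 0, 0]) cube([66, 66, 455]);
translate([2016, 1531, 0]) cube([66, 66, 455]);
translate([66, 0, 192]) cube([1950, 25, 154]);
translate([66, 1572, 192]) cube([1950, 25, 154]);
translate([0, 66, 192]) cube([25, 1465, 154]);
translate([2057, 66, 192]) cube([25, 1465, 154]);
translate([126, 0, 346]) cube([74, 1597, 17]);
translate([260, 0, 346]) cube([74, 1597, 17]);
translate([394, 0, 346]) cube([74, 1597, 17]);
translate([528, 0, 346]) cube([74, 1597, 17]);
translate([662, 0, 346]) cube([74, 1597, 17]);
translate([796, 0, 346]) cube([74, 1597, 17]);
translate([930, 0, 346]) cube([74, 1597, 17]);
translate([1064, 0, 346]) cube([74, 1597, 17]);
translate([1198, 0, 346]) cube([74, 1597, 17]);
translate([1332, 0, 346]) cube([74, 1597, 17]);
translate([1466, 0, 346]) cube([74, 1597, 17]);
translate([1600, 0, 346]) cube([74, 1597, 17]);
translate([1734, 0, 346]) cube([74, 1597, 17]);
translate([1868, 0, 346]) cube([74, 1597, 17]);


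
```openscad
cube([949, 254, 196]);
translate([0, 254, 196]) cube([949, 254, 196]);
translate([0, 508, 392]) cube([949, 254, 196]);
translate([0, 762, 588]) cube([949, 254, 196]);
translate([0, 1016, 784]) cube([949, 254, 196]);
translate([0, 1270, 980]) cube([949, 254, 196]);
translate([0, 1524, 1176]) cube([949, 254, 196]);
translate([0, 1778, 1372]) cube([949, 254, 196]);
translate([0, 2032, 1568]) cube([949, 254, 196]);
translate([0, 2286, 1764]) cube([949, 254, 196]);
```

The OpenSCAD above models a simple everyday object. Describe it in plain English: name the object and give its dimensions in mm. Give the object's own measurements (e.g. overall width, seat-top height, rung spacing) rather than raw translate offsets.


A straight staircase of 10 solid steps. Each step is 949 mm wide (x), 254 mm deep (y, the going) and 196 mm tall (the rise). The first step rests on the floor; each subsequent step sits one going further in +y and one rise higher in +z, directly behind and above the previous step with no overlap.


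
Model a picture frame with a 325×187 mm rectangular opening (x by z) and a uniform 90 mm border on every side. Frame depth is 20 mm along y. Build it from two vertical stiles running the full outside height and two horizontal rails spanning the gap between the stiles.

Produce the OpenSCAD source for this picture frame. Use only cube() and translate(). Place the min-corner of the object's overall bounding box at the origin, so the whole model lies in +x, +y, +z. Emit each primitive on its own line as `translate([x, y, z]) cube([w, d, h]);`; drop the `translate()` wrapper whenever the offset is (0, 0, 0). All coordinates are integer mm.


cube([90, 20, 367]);
translate([415, 0, 0]) cube([90, 20, 367]);
translate([90, 0, 0]) cube([325, 20, 90]);
translate([90, 0, 277]) cube([325, 20, 90]);


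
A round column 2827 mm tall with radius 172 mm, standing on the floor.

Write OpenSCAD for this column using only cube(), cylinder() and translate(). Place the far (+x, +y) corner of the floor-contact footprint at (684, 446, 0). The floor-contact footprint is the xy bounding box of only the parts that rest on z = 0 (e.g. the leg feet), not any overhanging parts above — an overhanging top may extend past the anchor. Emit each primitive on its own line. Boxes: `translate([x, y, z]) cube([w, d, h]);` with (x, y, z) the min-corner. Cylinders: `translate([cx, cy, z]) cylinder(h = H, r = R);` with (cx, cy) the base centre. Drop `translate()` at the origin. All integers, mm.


translate([512, 274, 0]) cylinder(h = 2827, r = 172);


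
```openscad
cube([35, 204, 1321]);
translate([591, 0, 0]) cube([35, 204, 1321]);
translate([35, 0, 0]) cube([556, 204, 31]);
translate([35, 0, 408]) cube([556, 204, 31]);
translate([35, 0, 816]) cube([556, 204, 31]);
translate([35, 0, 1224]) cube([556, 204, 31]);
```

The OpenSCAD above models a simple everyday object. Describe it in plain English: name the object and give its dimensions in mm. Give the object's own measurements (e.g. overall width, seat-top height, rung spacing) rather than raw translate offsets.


An open bookshelf. Two side panels, each 35 mm thick, 204 mm deep and 1321 mm tall, stand 626 mm apart (outside-to-outside). Between them sit 4 shelves, each 31 mm thick and 204 mm deep, spanning the full gap between the sides. The bottom shelf rests on the floor (its underside at z = 0) and the clear gap between one shelf's top and the next shelf's underside is 377 mm.


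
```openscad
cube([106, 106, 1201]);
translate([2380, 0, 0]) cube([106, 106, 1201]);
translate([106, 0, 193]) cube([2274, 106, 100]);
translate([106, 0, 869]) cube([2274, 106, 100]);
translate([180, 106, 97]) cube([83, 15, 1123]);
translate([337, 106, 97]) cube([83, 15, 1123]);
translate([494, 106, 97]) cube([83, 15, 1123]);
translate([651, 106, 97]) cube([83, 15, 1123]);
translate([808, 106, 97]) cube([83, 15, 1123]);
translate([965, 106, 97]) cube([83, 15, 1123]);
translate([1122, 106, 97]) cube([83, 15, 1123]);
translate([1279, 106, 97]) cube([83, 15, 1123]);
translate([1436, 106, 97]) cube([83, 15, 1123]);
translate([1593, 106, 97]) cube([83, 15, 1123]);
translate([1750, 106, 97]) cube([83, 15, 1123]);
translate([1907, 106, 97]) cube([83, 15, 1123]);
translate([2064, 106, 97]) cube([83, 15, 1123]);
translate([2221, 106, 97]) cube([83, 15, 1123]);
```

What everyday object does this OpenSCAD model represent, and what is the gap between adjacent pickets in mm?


A fence section. The picket gap is 74 mm.

Two posts, two rails, 14 pickets — a fence section. Span 2274 mm holds 14 pickets of 83 mm with 15 equal gaps: ⌊(2274 − 14·83) / 15⌋ = 74 mm.


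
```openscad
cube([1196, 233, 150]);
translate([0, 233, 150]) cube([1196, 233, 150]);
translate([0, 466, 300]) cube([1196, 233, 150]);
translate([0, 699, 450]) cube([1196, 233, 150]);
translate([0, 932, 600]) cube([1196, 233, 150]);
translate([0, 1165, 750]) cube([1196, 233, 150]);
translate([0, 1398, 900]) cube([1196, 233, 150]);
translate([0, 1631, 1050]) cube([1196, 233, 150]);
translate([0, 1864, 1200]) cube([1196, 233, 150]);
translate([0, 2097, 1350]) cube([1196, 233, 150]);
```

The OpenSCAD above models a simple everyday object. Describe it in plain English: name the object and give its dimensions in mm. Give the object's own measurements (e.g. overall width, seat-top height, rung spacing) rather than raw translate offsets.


A straight staircase of 10 solid steps. Each step is 1196 mm wide (x), 233 mm deep (y, the going) and 150 mm tall (the rise). The first step rests on the floor; each subsequent step sits one going further in +y and one rise higher in +z, directly behind and above the previous step with no overlap.


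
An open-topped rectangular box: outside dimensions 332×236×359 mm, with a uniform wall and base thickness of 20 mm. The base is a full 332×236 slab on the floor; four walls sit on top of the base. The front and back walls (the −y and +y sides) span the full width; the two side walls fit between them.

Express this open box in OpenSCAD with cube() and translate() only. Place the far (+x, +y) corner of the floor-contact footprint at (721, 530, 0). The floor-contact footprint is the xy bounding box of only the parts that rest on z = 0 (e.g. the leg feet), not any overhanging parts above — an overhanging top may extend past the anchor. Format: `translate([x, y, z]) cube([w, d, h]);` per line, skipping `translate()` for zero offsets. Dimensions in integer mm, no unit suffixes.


translate([389, 294, 0]) cube([332, 236, 20]);
translate([389, 294, 20]) cube([332, 20, 339]);
translate([389, 510, 20]) cube([332, 20, 339]);
translate([389, 314, 20]) cube([20, 196, 339]);
translate([701, 314, 20]) cube([20, 196, 339]);


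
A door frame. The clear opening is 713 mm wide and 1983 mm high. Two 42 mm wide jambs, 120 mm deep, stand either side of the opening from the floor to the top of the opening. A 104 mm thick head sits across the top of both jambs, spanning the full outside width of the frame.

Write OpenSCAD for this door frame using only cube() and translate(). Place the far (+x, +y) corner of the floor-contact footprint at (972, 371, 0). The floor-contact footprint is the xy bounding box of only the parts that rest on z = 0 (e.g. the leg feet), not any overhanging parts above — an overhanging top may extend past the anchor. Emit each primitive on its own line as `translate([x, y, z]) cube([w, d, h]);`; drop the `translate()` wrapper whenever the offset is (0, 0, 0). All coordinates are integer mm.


translate([175, 251, 0]) cube([42, 120, 1983]);
translate([930, 251, 0]) cube([42, 120, 1983]);
translate([175, 251, 1983]) cube([797, 120, 104]);


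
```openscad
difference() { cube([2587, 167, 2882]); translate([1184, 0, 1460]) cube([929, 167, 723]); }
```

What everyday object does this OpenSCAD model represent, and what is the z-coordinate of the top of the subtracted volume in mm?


A wall with a window opening. The window head height is 2183 mm.

A wall with a rectangular opening subtracted — a window. Sill at z = 1460, opening 723 mm tall, so the head is at 1460 + 723 = 2183 mm.


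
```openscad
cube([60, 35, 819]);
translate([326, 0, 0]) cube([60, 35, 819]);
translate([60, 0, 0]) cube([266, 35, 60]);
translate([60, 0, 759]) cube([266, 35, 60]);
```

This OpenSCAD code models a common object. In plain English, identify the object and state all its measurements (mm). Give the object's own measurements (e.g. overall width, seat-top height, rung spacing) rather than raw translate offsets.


A rectangular picture frame lying in the x–z plane (depth along y). The opening is 266 mm wide (x) by 699 mm tall (z), surrounded by a border 60 mm wide on all four sides. The frame is 35 mm deep and is made of two full-height vertical stiles with two horizontal rails fitted between them.


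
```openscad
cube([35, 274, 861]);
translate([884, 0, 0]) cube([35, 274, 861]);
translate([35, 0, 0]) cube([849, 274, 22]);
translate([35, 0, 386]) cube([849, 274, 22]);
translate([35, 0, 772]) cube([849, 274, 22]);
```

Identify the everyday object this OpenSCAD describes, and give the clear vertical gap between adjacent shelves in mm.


A bookshelf. The clear shelf gap is 364 mm.

Two tall side panels with 3 horizontal boards between them — a bookshelf. The first two shelf undersides are at z = 0 and z = 386; with shelf thickness 22, the clear gap is 386 − 0 − 22 = 364 mm.


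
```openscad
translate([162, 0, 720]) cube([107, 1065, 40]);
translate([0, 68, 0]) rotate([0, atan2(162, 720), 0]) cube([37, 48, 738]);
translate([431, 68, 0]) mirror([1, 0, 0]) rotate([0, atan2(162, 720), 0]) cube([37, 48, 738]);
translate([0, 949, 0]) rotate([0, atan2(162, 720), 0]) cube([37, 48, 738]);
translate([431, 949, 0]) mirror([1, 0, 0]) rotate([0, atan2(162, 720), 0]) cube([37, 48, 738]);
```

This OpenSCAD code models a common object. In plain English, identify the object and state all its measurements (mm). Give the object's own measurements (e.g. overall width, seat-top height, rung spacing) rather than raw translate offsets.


A sawhorse. A 107×1065×40 mm beam (x, y, z) sits on two A-frame leg pairs. Each pair is two raked legs of 37×48 mm section (48 mm along y) splaying symmetrically in x. Each leg rises 720 mm vertically over 162 mm of horizontal reach and is 738 mm long along its own axis. Every leg's outer bottom edge rests on the floor and its outer top edge meets a bottom edge of the beam — the left legs (tilting toward +x) meet the beam's −x bottom edge, the right legs (their mirror images, tilting toward −x) meet its +x bottom edge — so the leg tops tuck under the beam, the beam's underside is 720 mm above the floor, and the feet are 431 mm apart outside-to-outside with the beam centred between them. The two leg pairs are set in 68 mm from either end of the beam.


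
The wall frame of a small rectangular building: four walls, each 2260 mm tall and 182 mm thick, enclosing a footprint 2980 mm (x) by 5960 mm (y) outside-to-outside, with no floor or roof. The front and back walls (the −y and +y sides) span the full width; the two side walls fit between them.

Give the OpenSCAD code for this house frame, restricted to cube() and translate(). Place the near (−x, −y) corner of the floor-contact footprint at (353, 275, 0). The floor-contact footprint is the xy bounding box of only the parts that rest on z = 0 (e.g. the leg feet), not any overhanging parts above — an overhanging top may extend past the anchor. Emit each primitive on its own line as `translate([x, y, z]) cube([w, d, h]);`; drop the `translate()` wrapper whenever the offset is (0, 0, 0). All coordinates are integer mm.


translate([353, 275, 0]) cube([2980, 182, 2260]);
translate([353, 6053, 0]) cube([2980, 182, 2260]);
translate([353, 457, 0]) cube([182, 5596, 2260]);
translate([3151, 457, 0]) cube([182, 5596, 2260]);


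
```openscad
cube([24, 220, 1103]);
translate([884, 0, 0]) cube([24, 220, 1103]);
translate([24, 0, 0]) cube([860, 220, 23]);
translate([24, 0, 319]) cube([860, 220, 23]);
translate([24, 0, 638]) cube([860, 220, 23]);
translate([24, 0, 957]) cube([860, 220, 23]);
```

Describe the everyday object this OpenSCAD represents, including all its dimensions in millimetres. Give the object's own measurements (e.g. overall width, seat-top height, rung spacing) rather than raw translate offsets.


An open bookshelf. Two side panels, each 24 mm thick, 220 mm deep and 1103 mm tall, stand 908 mm apart (outside-to-outside). Between them sit 4 shelves, each 23 mm thick and 220 mm deep, spanning the full gap between the sides. The bottom shelf rests on the floor (its underside at z = 0) and the clear gap between one shelf's top and the next shelf's underside is 296 mm.


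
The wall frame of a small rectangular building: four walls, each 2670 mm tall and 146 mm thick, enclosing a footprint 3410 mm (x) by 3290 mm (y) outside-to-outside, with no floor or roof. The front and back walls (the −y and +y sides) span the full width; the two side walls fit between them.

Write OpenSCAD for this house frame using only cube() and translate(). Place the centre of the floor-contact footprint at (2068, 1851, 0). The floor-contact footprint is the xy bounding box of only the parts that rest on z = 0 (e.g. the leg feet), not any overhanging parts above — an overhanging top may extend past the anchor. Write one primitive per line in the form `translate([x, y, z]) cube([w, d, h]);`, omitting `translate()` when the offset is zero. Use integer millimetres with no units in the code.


translate([363, 206, 0]) cube([3410, 146, 2670]);
translate([363, 3350, 0]) cube([3410, 146, 2670]);
translate([363, 352, 0]) cube([146, 2998, 2670]);
translate([3627, 352, 0]) cube([146, 2998, 2670]);


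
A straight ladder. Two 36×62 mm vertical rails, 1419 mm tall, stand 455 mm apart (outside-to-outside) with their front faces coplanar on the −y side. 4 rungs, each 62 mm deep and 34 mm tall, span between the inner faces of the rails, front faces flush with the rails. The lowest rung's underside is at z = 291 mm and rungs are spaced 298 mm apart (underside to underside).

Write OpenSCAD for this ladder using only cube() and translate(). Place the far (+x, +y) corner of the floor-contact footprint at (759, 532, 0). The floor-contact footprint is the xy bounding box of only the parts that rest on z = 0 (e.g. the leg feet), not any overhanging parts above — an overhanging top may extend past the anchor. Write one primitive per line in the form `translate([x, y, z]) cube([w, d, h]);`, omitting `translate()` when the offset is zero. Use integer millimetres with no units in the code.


translate([304, 470, 0]) cube([36, 62, 1419]);
translate([723, 470, 0]) cube([36, 62, 1419]);
translate([340, 470, 291]) cube([383, 62, 34]);
translate([340, 470, 589]) cube([383, 62, 34]);
translate([340, 470, 887]) cube([383, 62, 34]);
translate([340, 470, 1185]) cube([383, 62, 34]);


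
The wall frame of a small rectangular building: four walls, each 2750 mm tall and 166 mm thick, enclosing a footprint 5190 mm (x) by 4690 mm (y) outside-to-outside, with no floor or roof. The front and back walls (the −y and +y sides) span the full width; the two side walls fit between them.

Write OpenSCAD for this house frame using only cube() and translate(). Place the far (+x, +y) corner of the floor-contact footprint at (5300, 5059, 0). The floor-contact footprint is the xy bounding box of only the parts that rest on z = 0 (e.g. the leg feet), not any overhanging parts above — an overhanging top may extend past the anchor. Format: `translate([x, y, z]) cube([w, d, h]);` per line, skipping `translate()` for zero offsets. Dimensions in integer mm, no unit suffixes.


translate([110, 369, 0]) cube([5190, 166, 2750]);
translate([110, 4893, 0]) cube([5190, 166, 2750]);
translate([110, 535, 0]) cube([166, 4358, 2750]);
translate([5134, 535, 0]) cube([166, 4358, 2750]);


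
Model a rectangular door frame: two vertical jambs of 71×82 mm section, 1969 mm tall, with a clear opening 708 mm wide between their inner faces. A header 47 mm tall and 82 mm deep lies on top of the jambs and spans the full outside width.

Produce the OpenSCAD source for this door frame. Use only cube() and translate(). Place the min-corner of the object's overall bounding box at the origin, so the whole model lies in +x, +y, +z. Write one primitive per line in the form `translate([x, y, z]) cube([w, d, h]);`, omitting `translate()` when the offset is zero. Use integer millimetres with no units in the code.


cube([71, 82, 1969]);
translate([779, 0, 0]) cube([71, 82, 1969]);
translate([0, 0, 1969]) cube([850, 82, 47]);


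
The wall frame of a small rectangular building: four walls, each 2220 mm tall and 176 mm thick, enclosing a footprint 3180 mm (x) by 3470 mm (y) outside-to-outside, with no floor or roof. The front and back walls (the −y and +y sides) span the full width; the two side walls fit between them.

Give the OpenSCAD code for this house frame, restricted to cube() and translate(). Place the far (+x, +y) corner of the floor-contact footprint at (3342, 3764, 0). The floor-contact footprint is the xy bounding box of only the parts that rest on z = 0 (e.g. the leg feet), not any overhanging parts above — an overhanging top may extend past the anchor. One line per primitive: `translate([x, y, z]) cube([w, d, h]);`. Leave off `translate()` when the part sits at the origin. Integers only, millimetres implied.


translate([162, 294, 0]) cube([3180, 176, 2220]);
translate([162, 3588, 0]) cube([3180, 176, 2220]);
translate([162, 470, 0]) cube([176, 3118, 2220]);
translate([3166, 470, 0]) cube([176, 3118, 2220]);


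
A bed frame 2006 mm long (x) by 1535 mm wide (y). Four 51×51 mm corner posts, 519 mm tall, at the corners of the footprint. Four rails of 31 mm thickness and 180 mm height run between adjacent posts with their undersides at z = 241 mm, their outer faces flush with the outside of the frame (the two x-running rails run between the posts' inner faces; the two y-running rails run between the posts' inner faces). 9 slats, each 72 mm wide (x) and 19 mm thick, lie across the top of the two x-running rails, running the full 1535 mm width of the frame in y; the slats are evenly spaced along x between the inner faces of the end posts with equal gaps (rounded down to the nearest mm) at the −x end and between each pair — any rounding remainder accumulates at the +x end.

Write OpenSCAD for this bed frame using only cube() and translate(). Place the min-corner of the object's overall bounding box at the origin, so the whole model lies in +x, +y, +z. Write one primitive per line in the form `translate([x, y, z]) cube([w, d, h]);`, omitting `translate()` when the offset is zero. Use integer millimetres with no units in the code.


cube([51, 51, 519]);
translate([0, 1484, 0]) cube([51, 51, 519]);
translate([1955, 0, 0]) cube([51, 51, 519]);
translate([1955, 1484, 0]) cube([51, 51, 519]);
translate([51, 0, 241]) cube([1904, 31, 180]);
translate([51, 1504, 241]) cube([1904, 31, 180]);
translate([0, 51, 241]) cube([31, 1433, 180]);
translate([1975, 51, 241]) cube([31, 1433, 180]);
translate([176, 0, 421]) cube([72, 1535, 19]);
translate([373, 0, 421]) cube([72, 1535, 19]);
translate([570, 0, 421]) cube([72, 1535, 19]);
translate([767, 0, 421]) cube([72, 1535, 19]);
translate([964, 0, 421]) cube([72, 1535, 19]);
translate([1161, 0, 421]) cube([72, 1535, 19]);
translate([1358, 0, 421]) cube([72, 1535, 19]);
translate([1555, 0, 421]) cube([72, 1535, 19]);
translate([1752, 0, 421]) cube([72, 1535, 19]);


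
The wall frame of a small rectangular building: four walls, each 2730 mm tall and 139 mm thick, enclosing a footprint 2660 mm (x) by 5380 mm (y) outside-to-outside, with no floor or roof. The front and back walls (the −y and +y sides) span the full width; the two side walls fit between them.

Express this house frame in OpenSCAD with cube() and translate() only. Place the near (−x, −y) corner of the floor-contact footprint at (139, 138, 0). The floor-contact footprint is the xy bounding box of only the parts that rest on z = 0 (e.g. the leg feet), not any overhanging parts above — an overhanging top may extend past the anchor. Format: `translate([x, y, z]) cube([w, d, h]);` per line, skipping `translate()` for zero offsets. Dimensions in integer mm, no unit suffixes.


translate([139, 138, 0]) cube([2660, 139, 2730]);
translate([139, 5379, 0]) cube([2660, 139, 2730]);
translate([139, 277, 0]) cube([139, 5102, 2730]);
translate([2660, 277, 0]) cube([139, 5102, 2730]);


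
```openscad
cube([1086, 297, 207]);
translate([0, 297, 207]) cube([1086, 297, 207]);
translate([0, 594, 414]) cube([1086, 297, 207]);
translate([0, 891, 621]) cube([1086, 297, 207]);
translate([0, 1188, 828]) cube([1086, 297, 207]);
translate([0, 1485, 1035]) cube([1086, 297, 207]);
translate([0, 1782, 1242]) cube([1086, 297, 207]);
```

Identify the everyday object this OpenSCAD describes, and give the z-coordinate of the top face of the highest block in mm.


A staircase. The total rise is 1449 mm.

7 identical blocks, each offset up and back from the previous — a staircase. Each step is 207 mm tall and there are 7 of them, so the total rise is 7 × 207 = 1449 mm.


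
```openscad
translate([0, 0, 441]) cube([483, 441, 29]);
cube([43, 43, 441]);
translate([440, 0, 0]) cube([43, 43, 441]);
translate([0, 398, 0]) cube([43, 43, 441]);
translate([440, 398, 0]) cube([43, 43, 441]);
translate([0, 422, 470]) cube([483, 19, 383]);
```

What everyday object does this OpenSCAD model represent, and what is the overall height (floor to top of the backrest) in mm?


A chair. The overall height is 853 mm.

A slab on four corner posts with a tall panel at the back — a chair. The seat slab sits at z = 441 with thickness 29, and the 383 mm backrest starts at the seat top, so the overall height is 441 + 29 + 383 = 853 mm.


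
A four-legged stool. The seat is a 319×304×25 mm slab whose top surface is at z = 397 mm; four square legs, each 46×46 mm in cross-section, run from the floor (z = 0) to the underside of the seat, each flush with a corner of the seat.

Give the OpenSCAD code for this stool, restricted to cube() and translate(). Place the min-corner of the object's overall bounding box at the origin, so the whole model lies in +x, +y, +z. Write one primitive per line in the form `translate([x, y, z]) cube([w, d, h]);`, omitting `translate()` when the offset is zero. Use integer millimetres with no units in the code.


translate([0, 0, 372]) cube([319, 304, 25]);
cube([46, 46, 372]);
translate([273, 0, 0]) cube([46, 46, 372]);
translate([0, 258, 0]) cube([46, 46, 372]);
translate([273, 258, 0]) cube([46, 46, 372]);


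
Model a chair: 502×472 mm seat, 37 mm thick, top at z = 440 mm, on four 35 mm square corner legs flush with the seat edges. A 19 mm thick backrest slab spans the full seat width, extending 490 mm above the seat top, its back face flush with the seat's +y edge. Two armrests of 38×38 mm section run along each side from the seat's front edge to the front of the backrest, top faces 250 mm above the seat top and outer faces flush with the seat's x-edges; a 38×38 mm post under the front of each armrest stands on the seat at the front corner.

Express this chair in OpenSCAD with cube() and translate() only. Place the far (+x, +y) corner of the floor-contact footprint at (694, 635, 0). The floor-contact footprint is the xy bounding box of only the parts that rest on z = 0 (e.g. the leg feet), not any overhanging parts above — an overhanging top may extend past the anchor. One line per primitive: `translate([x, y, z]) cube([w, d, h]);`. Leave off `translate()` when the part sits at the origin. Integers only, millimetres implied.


// leg_h = 440 - 37 = 403
// arm post h = 250 - 38 = 212
translate([192, 163, 403]) cube([502, 472, 37]);
translate([192, 163, 0]) cube([35, 35, 403]);
translate([659, 163, 0]) cube([35, 35, 403]);
translate([192, 600, 0]) cube([35, 35, 403]);
translate([659, 600, 0]) cube([35, 35, 403]);
translate([192, 616, 440]) cube([502, 19, 490]);
translate([192, 163, 652]) cube([38, 453, 38]);
translate([656, 163, 652]) cube([38, 453, 38]);
translate([192, 163, 440]) cube([38, 38, 212]);
translate([656, 163, 440]) cube([38, 38, 212]);
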